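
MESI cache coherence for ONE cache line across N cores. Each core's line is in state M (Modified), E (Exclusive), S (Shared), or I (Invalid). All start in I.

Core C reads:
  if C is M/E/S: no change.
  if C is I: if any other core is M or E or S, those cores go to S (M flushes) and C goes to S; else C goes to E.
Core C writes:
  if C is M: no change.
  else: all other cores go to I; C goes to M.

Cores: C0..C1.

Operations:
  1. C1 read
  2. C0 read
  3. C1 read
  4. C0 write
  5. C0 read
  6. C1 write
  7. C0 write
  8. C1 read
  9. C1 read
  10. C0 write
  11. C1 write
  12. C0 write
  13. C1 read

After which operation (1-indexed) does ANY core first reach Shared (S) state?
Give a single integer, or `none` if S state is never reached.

Op 1: C1 read [C1 read from I: no other sharers -> C1=E (exclusive)] -> [I,E]
Op 2: C0 read [C0 read from I: others=['C1=E'] -> C0=S, others downsized to S] -> [S,S]
  -> First S state at op 2; remaining ops need not be traced.

Answer: 2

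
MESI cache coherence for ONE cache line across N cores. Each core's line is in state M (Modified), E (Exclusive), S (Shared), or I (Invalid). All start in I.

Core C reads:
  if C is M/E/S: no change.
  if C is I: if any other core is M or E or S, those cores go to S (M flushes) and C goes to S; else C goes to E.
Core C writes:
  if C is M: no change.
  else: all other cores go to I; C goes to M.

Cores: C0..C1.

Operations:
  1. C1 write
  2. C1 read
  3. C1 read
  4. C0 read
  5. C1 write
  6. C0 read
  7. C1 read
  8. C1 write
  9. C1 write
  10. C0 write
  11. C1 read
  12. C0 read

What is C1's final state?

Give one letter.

Op 1: C1 write [C1 write: invalidate none -> C1=M] -> [I,M]
Op 2: C1 read [C1 read: already in M, no change] -> [I,M]
Op 3: C1 read [C1 read: already in M, no change] -> [I,M]
Op 4: C0 read [C0 read from I: others=['C1=M'] -> C0=S, others downsized to S] -> [S,S]
Op 5: C1 write [C1 write: invalidate ['C0=S'] -> C1=M] -> [I,M]
Op 6: C0 read [C0 read from I: others=['C1=M'] -> C0=S, others downsized to S] -> [S,S]
Op 7: C1 read [C1 read: already in S, no change] -> [S,S]
Op 8: C1 write [C1 write: invalidate ['C0=S'] -> C1=M] -> [I,M]
Op 9: C1 write [C1 write: already M (modified), no change] -> [I,M]
Op 10: C0 write [C0 write: invalidate ['C1=M'] -> C0=M] -> [M,I]
Op 11: C1 read [C1 read from I: others=['C0=M'] -> C1=S, others downsized to S] -> [S,S]
Op 12: C0 read [C0 read: already in S, no change] -> [S,S]

Answer: S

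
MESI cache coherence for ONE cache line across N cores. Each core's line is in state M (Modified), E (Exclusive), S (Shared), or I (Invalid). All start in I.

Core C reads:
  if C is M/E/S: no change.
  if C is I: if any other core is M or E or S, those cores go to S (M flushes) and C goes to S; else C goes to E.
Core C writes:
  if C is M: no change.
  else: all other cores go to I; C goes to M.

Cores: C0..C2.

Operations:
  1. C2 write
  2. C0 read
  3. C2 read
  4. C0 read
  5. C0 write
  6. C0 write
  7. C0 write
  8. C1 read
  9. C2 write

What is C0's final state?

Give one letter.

Answer: I

Derivation:
Op 1: C2 write [C2 write: invalidate none -> C2=M] -> [I,I,M]
Op 2: C0 read [C0 read from I: others=['C2=M'] -> C0=S, others downsized to S] -> [S,I,S]
Op 3: C2 read [C2 read: already in S, no change] -> [S,I,S]
Op 4: C0 read [C0 read: already in S, no change] -> [S,I,S]
Op 5: C0 write [C0 write: invalidate ['C2=S'] -> C0=M] -> [M,I,I]
Op 6: C0 write [C0 write: already M (modified), no change] -> [M,I,I]
Op 7: C0 write [C0 write: already M (modified), no change] -> [M,I,I]
Op 8: C1 read [C1 read from I: others=['C0=M'] -> C1=S, others downsized to S] -> [S,S,I]
Op 9: C2 write [C2 write: invalidate ['C0=S', 'C1=S'] -> C2=M] -> [I,I,M]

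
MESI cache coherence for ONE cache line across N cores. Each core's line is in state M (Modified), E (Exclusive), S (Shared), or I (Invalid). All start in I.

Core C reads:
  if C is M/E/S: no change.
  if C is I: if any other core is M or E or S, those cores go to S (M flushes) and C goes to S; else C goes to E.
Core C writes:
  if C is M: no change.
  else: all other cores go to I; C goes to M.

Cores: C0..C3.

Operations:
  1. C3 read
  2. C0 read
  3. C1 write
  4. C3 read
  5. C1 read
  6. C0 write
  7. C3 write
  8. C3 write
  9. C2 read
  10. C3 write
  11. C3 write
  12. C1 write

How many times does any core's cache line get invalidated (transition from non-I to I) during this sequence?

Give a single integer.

Answer: 7

Derivation:
Op 1: C3 read [C3 read from I: no other sharers -> C3=E (exclusive)] -> [I,I,I,E] (invalidations this op: 0; running total: 0)
Op 2: C0 read [C0 read from I: others=['C3=E'] -> C0=S, others downsized to S] -> [S,I,I,S] (invalidations this op: 0; running total: 0)
Op 3: C1 write [C1 write: invalidate ['C0=S', 'C3=S'] -> C1=M] -> [I,M,I,I] (invalidations this op: 2; running total: 2)
Op 4: C3 read [C3 read from I: others=['C1=M'] -> C3=S, others downsized to S] -> [I,S,I,S] (invalidations this op: 0; running total: 2)
Op 5: C1 read [C1 read: already in S, no change] -> [I,S,I,S] (invalidations this op: 0; running total: 2)
Op 6: C0 write [C0 write: invalidate ['C1=S', 'C3=S'] -> C0=M] -> [M,I,I,I] (invalidations this op: 2; running total: 4)
Op 7: C3 write [C3 write: invalidate ['C0=M'] -> C3=M] -> [I,I,I,M] (invalidations this op: 1; running total: 5)
Op 8: C3 write [C3 write: already M (modified), no change] -> [I,I,I,M] (invalidations this op: 0; running total: 5)
Op 9: C2 read [C2 read from I: others=['C3=M'] -> C2=S, others downsized to S] -> [I,I,S,S] (invalidations this op: 0; running total: 5)
Op 10: C3 write [C3 write: invalidate ['C2=S'] -> C3=M] -> [I,I,I,M] (invalidations this op: 1; running total: 6)
Op 11: C3 write [C3 write: already M (modified), no change] -> [I,I,I,M] (invalidations this op: 0; running total: 6)
Op 12: C1 write [C1 write: invalidate ['C3=M'] -> C1=M] -> [I,M,I,I] (invalidations this op: 1; running total: 7)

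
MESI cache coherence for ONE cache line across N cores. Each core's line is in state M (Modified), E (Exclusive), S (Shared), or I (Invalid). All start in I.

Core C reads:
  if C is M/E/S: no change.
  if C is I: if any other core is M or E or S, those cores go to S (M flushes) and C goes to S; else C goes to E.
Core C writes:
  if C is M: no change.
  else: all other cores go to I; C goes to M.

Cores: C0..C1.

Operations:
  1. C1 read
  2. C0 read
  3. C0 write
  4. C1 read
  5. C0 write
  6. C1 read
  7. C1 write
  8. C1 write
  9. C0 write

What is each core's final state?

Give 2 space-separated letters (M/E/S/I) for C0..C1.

Answer: M I

Derivation:
Op 1: C1 read [C1 read from I: no other sharers -> C1=E (exclusive)] -> [I,E]
Op 2: C0 read [C0 read from I: others=['C1=E'] -> C0=S, others downsized to S] -> [S,S]
Op 3: C0 write [C0 write: invalidate ['C1=S'] -> C0=M] -> [M,I]
Op 4: C1 read [C1 read from I: others=['C0=M'] -> C1=S, others downsized to S] -> [S,S]
Op 5: C0 write [C0 write: invalidate ['C1=S'] -> C0=M] -> [M,I]
Op 6: C1 read [C1 read from I: others=['C0=M'] -> C1=S, others downsized to S] -> [S,S]
Op 7: C1 write [C1 write: invalidate ['C0=S'] -> C1=M] -> [I,M]
Op 8: C1 write [C1 write: already M (modified), no change] -> [I,M]
Op 9: C0 write [C0 write: invalidate ['C1=M'] -> C0=M] -> [M,I]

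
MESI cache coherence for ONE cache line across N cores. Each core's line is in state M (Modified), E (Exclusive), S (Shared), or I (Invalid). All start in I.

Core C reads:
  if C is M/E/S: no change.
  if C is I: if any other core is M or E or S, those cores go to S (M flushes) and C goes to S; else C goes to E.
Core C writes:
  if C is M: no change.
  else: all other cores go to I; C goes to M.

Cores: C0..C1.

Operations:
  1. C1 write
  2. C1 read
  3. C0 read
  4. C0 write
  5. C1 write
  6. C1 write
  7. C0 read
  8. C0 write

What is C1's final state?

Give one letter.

Op 1: C1 write [C1 write: invalidate none -> C1=M] -> [I,M]
Op 2: C1 read [C1 read: already in M, no change] -> [I,M]
Op 3: C0 read [C0 read from I: others=['C1=M'] -> C0=S, others downsized to S] -> [S,S]
Op 4: C0 write [C0 write: invalidate ['C1=S'] -> C0=M] -> [M,I]
Op 5: C1 write [C1 write: invalidate ['C0=M'] -> C1=M] -> [I,M]
Op 6: C1 write [C1 write: already M (modified), no change] -> [I,M]
Op 7: C0 read [C0 read from I: others=['C1=M'] -> C0=S, others downsized to S] -> [S,S]
Op 8: C0 write [C0 write: invalidate ['C1=S'] -> C0=M] -> [M,I]

Answer: I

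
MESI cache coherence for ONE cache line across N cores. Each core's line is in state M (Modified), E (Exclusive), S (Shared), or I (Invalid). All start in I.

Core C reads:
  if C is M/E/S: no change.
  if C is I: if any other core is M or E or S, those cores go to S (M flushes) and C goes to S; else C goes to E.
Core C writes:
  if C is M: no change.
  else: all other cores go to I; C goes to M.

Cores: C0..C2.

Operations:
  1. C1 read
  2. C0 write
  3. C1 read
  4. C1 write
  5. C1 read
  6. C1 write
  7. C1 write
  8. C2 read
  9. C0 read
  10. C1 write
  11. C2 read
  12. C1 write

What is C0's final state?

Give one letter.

Op 1: C1 read [C1 read from I: no other sharers -> C1=E (exclusive)] -> [I,E,I]
Op 2: C0 write [C0 write: invalidate ['C1=E'] -> C0=M] -> [M,I,I]
Op 3: C1 read [C1 read from I: others=['C0=M'] -> C1=S, others downsized to S] -> [S,S,I]
Op 4: C1 write [C1 write: invalidate ['C0=S'] -> C1=M] -> [I,M,I]
Op 5: C1 read [C1 read: already in M, no change] -> [I,M,I]
Op 6: C1 write [C1 write: already M (modified), no change] -> [I,M,I]
Op 7: C1 write [C1 write: already M (modified), no change] -> [I,M,I]
Op 8: C2 read [C2 read from I: others=['C1=M'] -> C2=S, others downsized to S] -> [I,S,S]
Op 9: C0 read [C0 read from I: others=['C1=S', 'C2=S'] -> C0=S, others downsized to S] -> [S,S,S]
Op 10: C1 write [C1 write: invalidate ['C0=S', 'C2=S'] -> C1=M] -> [I,M,I]
Op 11: C2 read [C2 read from I: others=['C1=M'] -> C2=S, others downsized to S] -> [I,S,S]
Op 12: C1 write [C1 write: invalidate ['C2=S'] -> C1=M] -> [I,M,I]

Answer: I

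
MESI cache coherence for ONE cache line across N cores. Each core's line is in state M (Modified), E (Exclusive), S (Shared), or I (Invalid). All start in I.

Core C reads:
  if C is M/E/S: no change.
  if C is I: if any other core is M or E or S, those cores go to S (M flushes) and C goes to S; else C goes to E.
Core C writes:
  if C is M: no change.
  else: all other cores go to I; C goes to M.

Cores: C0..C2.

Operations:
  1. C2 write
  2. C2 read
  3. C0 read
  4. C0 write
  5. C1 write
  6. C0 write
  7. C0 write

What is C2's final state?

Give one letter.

Op 1: C2 write [C2 write: invalidate none -> C2=M] -> [I,I,M]
Op 2: C2 read [C2 read: already in M, no change] -> [I,I,M]
Op 3: C0 read [C0 read from I: others=['C2=M'] -> C0=S, others downsized to S] -> [S,I,S]
Op 4: C0 write [C0 write: invalidate ['C2=S'] -> C0=M] -> [M,I,I]
Op 5: C1 write [C1 write: invalidate ['C0=M'] -> C1=M] -> [I,M,I]
Op 6: C0 write [C0 write: invalidate ['C1=M'] -> C0=M] -> [M,I,I]
Op 7: C0 write [C0 write: already M (modified), no change] -> [M,I,I]

Answer: I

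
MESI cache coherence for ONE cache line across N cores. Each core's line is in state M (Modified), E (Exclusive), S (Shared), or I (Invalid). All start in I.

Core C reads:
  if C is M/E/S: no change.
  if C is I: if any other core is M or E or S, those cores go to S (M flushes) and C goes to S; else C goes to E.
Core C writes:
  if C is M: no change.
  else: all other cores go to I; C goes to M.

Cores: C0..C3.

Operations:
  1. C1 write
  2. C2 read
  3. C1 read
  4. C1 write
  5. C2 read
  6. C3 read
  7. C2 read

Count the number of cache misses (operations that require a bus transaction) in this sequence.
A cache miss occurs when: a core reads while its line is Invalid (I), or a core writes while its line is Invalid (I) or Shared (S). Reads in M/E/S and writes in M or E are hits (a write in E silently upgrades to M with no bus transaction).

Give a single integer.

Answer: 5

Derivation:
Op 1: C1 write [C1 write: invalidate none -> C1=M] -> [I,M,I,I] [MISS #1: write from I]
Op 2: C2 read [C2 read from I: others=['C1=M'] -> C2=S, others downsized to S] -> [I,S,S,I] [MISS #2: read from I]
Op 3: C1 read [C1 read: already in S, no change] -> [I,S,S,I] [hit: read from S]
Op 4: C1 write [C1 write: invalidate ['C2=S'] -> C1=M] -> [I,M,I,I] [MISS #3: write from S]
Op 5: C2 read [C2 read from I: others=['C1=M'] -> C2=S, others downsized to S] -> [I,S,S,I] [MISS #4: read from I]
Op 6: C3 read [C3 read from I: others=['C1=S', 'C2=S'] -> C3=S, others downsized to S] -> [I,S,S,S] [MISS #5: read from I]
Op 7: C2 read [C2 read: already in S, no change] -> [I,S,S,S] [hit: read from S]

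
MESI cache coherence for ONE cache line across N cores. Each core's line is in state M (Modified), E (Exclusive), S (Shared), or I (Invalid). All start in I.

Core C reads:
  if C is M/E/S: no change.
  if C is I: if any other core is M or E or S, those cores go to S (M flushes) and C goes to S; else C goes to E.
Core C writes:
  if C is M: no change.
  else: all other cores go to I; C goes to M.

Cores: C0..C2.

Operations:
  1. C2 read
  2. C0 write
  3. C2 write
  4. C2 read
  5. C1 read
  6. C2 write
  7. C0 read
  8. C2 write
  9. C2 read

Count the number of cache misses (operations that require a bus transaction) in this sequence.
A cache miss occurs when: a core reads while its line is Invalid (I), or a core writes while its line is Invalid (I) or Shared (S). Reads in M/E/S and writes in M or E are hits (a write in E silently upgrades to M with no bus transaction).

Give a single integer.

Answer: 7

Derivation:
Op 1: C2 read [C2 read from I: no other sharers -> C2=E (exclusive)] -> [I,I,E] [MISS #1: read from I]
Op 2: C0 write [C0 write: invalidate ['C2=E'] -> C0=M] -> [M,I,I] [MISS #2: write from I]
Op 3: C2 write [C2 write: invalidate ['C0=M'] -> C2=M] -> [I,I,M] [MISS #3: write from I]
Op 4: C2 read [C2 read: already in M, no change] -> [I,I,M] [hit: read from M]
Op 5: C1 read [C1 read from I: others=['C2=M'] -> C1=S, others downsized to S] -> [I,S,S] [MISS #4: read from I]
Op 6: C2 write [C2 write: invalidate ['C1=S'] -> C2=M] -> [I,I,M] [MISS #5: write from S]
Op 7: C0 read [C0 read from I: others=['C2=M'] -> C0=S, others downsized to S] -> [S,I,S] [MISS #6: read from I]
Op 8: C2 write [C2 write: invalidate ['C0=S'] -> C2=M] -> [I,I,M] [MISS #7: write from S]
Op 9: C2 read [C2 read: already in M, no change] -> [I,I,M] [hit: read from M]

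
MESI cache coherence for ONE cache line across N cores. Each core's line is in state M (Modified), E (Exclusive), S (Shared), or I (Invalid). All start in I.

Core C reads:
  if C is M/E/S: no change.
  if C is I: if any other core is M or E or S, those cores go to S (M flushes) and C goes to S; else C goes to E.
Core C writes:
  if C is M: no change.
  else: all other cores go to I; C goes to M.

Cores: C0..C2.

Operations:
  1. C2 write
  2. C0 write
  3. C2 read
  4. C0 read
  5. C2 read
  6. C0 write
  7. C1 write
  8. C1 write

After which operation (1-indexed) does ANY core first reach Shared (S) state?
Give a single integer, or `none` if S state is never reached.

Answer: 3

Derivation:
Op 1: C2 write [C2 write: invalidate none -> C2=M] -> [I,I,M]
Op 2: C0 write [C0 write: invalidate ['C2=M'] -> C0=M] -> [M,I,I]
Op 3: C2 read [C2 read from I: others=['C0=M'] -> C2=S, others downsized to S] -> [S,I,S]
  -> First S state at op 3; remaining ops need not be traced.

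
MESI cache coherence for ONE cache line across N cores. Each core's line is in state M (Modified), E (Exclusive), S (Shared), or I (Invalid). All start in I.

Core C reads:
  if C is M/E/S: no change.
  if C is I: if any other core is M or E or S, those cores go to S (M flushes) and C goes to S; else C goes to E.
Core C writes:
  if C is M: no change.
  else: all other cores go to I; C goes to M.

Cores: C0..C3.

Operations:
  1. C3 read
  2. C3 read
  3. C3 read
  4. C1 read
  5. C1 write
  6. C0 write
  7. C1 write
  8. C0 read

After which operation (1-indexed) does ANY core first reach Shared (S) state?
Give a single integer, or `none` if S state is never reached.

Answer: 4

Derivation:
Op 1: C3 read [C3 read from I: no other sharers -> C3=E (exclusive)] -> [I,I,I,E]
Op 2: C3 read [C3 read: already in E, no change] -> [I,I,I,E]
Op 3: C3 read [C3 read: already in E, no change] -> [I,I,I,E]
Op 4: C1 read [C1 read from I: others=['C3=E'] -> C1=S, others downsized to S] -> [I,S,I,S]
  -> First S state at op 4; remaining ops need not be traced.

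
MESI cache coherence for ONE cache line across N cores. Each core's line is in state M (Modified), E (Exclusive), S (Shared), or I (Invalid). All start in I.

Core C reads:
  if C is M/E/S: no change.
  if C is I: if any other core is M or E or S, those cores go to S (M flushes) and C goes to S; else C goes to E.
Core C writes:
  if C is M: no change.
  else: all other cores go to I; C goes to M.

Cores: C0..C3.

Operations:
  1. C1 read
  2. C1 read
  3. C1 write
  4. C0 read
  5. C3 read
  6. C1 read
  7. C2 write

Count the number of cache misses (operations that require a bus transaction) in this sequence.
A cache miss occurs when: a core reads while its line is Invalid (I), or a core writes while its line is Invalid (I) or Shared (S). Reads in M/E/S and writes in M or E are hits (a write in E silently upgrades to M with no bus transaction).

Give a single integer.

Answer: 4

Derivation:
Op 1: C1 read [C1 read from I: no other sharers -> C1=E (exclusive)] -> [I,E,I,I] [MISS #1: read from I]
Op 2: C1 read [C1 read: already in E, no change] -> [I,E,I,I] [hit: read from E]
Op 3: C1 write [C1 write: invalidate none -> C1=M] -> [I,M,I,I] [hit: write from E is a silent E->M upgrade, no bus transaction]
Op 4: C0 read [C0 read from I: others=['C1=M'] -> C0=S, others downsized to S] -> [S,S,I,I] [MISS #2: read from I]
Op 5: C3 read [C3 read from I: others=['C0=S', 'C1=S'] -> C3=S, others downsized to S] -> [S,S,I,S] [MISS #3: read from I]
Op 6: C1 read [C1 read: already in S, no change] -> [S,S,I,S] [hit: read from S]
Op 7: C2 write [C2 write: invalidate ['C0=S', 'C1=S', 'C3=S'] -> C2=M] -> [I,I,M,I] [MISS #4: write from I]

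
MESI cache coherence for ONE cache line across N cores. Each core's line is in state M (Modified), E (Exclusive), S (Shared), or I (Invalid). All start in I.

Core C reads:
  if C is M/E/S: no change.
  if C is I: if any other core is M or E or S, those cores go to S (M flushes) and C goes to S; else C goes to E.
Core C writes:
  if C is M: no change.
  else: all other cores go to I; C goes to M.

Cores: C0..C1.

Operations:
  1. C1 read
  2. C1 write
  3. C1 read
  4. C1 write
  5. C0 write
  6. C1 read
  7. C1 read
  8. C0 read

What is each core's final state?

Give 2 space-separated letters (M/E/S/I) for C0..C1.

Answer: S S

Derivation:
Op 1: C1 read [C1 read from I: no other sharers -> C1=E (exclusive)] -> [I,E]
Op 2: C1 write [C1 write: invalidate none -> C1=M] -> [I,M]
Op 3: C1 read [C1 read: already in M, no change] -> [I,M]
Op 4: C1 write [C1 write: already M (modified), no change] -> [I,M]
Op 5: C0 write [C0 write: invalidate ['C1=M'] -> C0=M] -> [M,I]
Op 6: C1 read [C1 read from I: others=['C0=M'] -> C1=S, others downsized to S] -> [S,S]
Op 7: C1 read [C1 read: already in S, no change] -> [S,S]
Op 8: C0 read [C0 read: already in S, no change] -> [S,S]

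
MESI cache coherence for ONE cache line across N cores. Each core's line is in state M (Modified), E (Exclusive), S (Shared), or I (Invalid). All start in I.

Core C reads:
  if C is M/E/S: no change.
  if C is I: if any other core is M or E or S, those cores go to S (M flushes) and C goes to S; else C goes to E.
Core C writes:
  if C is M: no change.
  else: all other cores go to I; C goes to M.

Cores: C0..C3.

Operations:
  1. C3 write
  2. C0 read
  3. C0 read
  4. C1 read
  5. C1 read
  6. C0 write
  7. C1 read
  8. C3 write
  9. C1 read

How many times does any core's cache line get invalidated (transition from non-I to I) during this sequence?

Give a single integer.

Answer: 4

Derivation:
Op 1: C3 write [C3 write: invalidate none -> C3=M] -> [I,I,I,M] (invalidations this op: 0; running total: 0)
Op 2: C0 read [C0 read from I: others=['C3=M'] -> C0=S, others downsized to S] -> [S,I,I,S] (invalidations this op: 0; running total: 0)
Op 3: C0 read [C0 read: already in S, no change] -> [S,I,I,S] (invalidations this op: 0; running total: 0)
Op 4: C1 read [C1 read from I: others=['C0=S', 'C3=S'] -> C1=S, others downsized to S] -> [S,S,I,S] (invalidations this op: 0; running total: 0)
Op 5: C1 read [C1 read: already in S, no change] -> [S,S,I,S] (invalidations this op: 0; running total: 0)
Op 6: C0 write [C0 write: invalidate ['C1=S', 'C3=S'] -> C0=M] -> [M,I,I,I] (invalidations this op: 2; running total: 2)
Op 7: C1 read [C1 read from I: others=['C0=M'] -> C1=S, others downsized to S] -> [S,S,I,I] (invalidations this op: 0; running total: 2)
Op 8: C3 write [C3 write: invalidate ['C0=S', 'C1=S'] -> C3=M] -> [I,I,I,M] (invalidations this op: 2; running total: 4)
Op 9: C1 read [C1 read from I: others=['C3=M'] -> C1=S, others downsized to S] -> [I,S,I,S] (invalidations this op: 0; running total: 4)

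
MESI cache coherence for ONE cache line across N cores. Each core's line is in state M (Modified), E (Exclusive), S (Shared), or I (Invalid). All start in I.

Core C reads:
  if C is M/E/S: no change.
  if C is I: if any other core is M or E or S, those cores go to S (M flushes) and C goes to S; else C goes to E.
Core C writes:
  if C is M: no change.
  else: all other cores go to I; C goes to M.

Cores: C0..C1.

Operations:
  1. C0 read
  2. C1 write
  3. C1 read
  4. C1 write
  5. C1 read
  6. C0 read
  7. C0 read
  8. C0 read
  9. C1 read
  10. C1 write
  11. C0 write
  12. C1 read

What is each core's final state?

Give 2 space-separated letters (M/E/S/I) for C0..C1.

Op 1: C0 read [C0 read from I: no other sharers -> C0=E (exclusive)] -> [E,I]
Op 2: C1 write [C1 write: invalidate ['C0=E'] -> C1=M] -> [I,M]
Op 3: C1 read [C1 read: already in M, no change] -> [I,M]
Op 4: C1 write [C1 write: already M (modified), no change] -> [I,M]
Op 5: C1 read [C1 read: already in M, no change] -> [I,M]
Op 6: C0 read [C0 read from I: others=['C1=M'] -> C0=S, others downsized to S] -> [S,S]
Op 7: C0 read [C0 read: already in S, no change] -> [S,S]
Op 8: C0 read [C0 read: already in S, no change] -> [S,S]
Op 9: C1 read [C1 read: already in S, no change] -> [S,S]
Op 10: C1 write [C1 write: invalidate ['C0=S'] -> C1=M] -> [I,M]
Op 11: C0 write [C0 write: invalidate ['C1=M'] -> C0=M] -> [M,I]
Op 12: C1 read [C1 read from I: others=['C0=M'] -> C1=S, others downsized to S] -> [S,S]

Answer: S S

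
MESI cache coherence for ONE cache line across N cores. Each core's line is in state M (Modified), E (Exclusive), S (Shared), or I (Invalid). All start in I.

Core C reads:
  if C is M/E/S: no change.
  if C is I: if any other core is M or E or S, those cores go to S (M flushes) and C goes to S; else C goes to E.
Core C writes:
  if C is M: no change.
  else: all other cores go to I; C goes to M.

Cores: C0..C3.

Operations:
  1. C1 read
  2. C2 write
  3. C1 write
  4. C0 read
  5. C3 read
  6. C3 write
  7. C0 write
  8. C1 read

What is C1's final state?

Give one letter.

Op 1: C1 read [C1 read from I: no other sharers -> C1=E (exclusive)] -> [I,E,I,I]
Op 2: C2 write [C2 write: invalidate ['C1=E'] -> C2=M] -> [I,I,M,I]
Op 3: C1 write [C1 write: invalidate ['C2=M'] -> C1=M] -> [I,M,I,I]
Op 4: C0 read [C0 read from I: others=['C1=M'] -> C0=S, others downsized to S] -> [S,S,I,I]
Op 5: C3 read [C3 read from I: others=['C0=S', 'C1=S'] -> C3=S, others downsized to S] -> [S,S,I,S]
Op 6: C3 write [C3 write: invalidate ['C0=S', 'C1=S'] -> C3=M] -> [I,I,I,M]
Op 7: C0 write [C0 write: invalidate ['C3=M'] -> C0=M] -> [M,I,I,I]
Op 8: C1 read [C1 read from I: others=['C0=M'] -> C1=S, others downsized to S] -> [S,S,I,I]

Answer: S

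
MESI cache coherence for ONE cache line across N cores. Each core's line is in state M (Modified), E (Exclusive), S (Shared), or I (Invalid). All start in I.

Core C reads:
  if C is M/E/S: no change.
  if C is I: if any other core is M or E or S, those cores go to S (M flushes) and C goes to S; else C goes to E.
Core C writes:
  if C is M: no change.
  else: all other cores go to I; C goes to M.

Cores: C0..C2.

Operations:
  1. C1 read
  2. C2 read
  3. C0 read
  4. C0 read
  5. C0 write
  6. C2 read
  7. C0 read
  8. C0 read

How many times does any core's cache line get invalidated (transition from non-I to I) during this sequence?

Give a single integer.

Answer: 2

Derivation:
Op 1: C1 read [C1 read from I: no other sharers -> C1=E (exclusive)] -> [I,E,I] (invalidations this op: 0; running total: 0)
Op 2: C2 read [C2 read from I: others=['C1=E'] -> C2=S, others downsized to S] -> [I,S,S] (invalidations this op: 0; running total: 0)
Op 3: C0 read [C0 read from I: others=['C1=S', 'C2=S'] -> C0=S, others downsized to S] -> [S,S,S] (invalidations this op: 0; running total: 0)
Op 4: C0 read [C0 read: already in S, no change] -> [S,S,S] (invalidations this op: 0; running total: 0)
Op 5: C0 write [C0 write: invalidate ['C1=S', 'C2=S'] -> C0=M] -> [M,I,I] (invalidations this op: 2; running total: 2)
Op 6: C2 read [C2 read from I: others=['C0=M'] -> C2=S, others downsized to S] -> [S,I,S] (invalidations this op: 0; running total: 2)
Op 7: C0 read [C0 read: already in S, no change] -> [S,I,S] (invalidations this op: 0; running total: 2)
Op 8: C0 read [C0 read: already in S, no change] -> [S,I,S] (invalidations this op: 0; running total: 2)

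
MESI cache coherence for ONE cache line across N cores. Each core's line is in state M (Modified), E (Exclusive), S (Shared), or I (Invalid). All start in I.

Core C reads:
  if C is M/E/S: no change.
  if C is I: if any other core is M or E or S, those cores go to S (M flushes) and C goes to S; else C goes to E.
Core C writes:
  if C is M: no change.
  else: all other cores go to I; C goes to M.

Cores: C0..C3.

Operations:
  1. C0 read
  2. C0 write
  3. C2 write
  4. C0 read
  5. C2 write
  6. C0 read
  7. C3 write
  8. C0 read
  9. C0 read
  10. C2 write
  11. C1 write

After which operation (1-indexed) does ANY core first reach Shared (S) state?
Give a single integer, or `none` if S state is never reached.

Answer: 4

Derivation:
Op 1: C0 read [C0 read from I: no other sharers -> C0=E (exclusive)] -> [E,I,I,I]
Op 2: C0 write [C0 write: invalidate none -> C0=M] -> [M,I,I,I]
Op 3: C2 write [C2 write: invalidate ['C0=M'] -> C2=M] -> [I,I,M,I]
Op 4: C0 read [C0 read from I: others=['C2=M'] -> C0=S, others downsized to S] -> [S,I,S,I]
  -> First S state at op 4; remaining ops need not be traced.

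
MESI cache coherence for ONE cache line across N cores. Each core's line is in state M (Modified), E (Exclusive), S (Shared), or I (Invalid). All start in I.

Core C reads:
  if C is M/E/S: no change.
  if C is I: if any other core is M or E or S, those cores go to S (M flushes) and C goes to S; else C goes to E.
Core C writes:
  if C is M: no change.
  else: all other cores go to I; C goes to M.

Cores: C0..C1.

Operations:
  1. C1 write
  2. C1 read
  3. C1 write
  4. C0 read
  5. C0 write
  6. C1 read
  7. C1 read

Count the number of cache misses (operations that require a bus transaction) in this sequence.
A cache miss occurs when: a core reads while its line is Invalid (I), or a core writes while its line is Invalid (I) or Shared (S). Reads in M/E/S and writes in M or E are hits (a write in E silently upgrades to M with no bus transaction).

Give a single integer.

Answer: 4

Derivation:
Op 1: C1 write [C1 write: invalidate none -> C1=M] -> [I,M] [MISS #1: write from I]
Op 2: C1 read [C1 read: already in M, no change] -> [I,M] [hit: read from M]
Op 3: C1 write [C1 write: already M (modified), no change] -> [I,M] [hit: write from M]
Op 4: C0 read [C0 read from I: others=['C1=M'] -> C0=S, others downsized to S] -> [S,S] [MISS #2: read from I]
Op 5: C0 write [C0 write: invalidate ['C1=S'] -> C0=M] -> [M,I] [MISS #3: write from S]
Op 6: C1 read [C1 read from I: others=['C0=M'] -> C1=S, others downsized to S] -> [S,S] [MISS #4: read from I]
Op 7: C1 read [C1 read: already in S, no change] -> [S,S] [hit: read from S]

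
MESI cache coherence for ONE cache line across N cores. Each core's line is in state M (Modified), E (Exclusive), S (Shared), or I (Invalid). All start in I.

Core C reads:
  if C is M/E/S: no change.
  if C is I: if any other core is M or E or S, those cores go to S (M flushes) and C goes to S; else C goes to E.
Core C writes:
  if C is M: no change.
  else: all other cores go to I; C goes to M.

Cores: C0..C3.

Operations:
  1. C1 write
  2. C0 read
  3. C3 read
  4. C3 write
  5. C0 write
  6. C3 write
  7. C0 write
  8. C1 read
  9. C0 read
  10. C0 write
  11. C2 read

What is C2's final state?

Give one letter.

Answer: S

Derivation:
Op 1: C1 write [C1 write: invalidate none -> C1=M] -> [I,M,I,I]
Op 2: C0 read [C0 read from I: others=['C1=M'] -> C0=S, others downsized to S] -> [S,S,I,I]
Op 3: C3 read [C3 read from I: others=['C0=S', 'C1=S'] -> C3=S, others downsized to S] -> [S,S,I,S]
Op 4: C3 write [C3 write: invalidate ['C0=S', 'C1=S'] -> C3=M] -> [I,I,I,M]
Op 5: C0 write [C0 write: invalidate ['C3=M'] -> C0=M] -> [M,I,I,I]
Op 6: C3 write [C3 write: invalidate ['C0=M'] -> C3=M] -> [I,I,I,M]
Op 7: C0 write [C0 write: invalidate ['C3=M'] -> C0=M] -> [M,I,I,I]
Op 8: C1 read [C1 read from I: others=['C0=M'] -> C1=S, others downsized to S] -> [S,S,I,I]
Op 9: C0 read [C0 read: already in S, no change] -> [S,S,I,I]
Op 10: C0 write [C0 write: invalidate ['C1=S'] -> C0=M] -> [M,I,I,I]
Op 11: C2 read [C2 read from I: others=['C0=M'] -> C2=S, others downsized to S] -> [S,I,S,I]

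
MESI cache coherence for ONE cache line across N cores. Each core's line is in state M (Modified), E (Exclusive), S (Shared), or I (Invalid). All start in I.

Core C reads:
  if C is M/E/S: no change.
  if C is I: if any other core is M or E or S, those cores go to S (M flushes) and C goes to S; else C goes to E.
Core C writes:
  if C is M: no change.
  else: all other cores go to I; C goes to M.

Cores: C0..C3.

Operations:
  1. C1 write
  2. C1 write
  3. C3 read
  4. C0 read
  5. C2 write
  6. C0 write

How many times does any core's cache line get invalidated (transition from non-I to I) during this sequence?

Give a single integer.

Answer: 4

Derivation:
Op 1: C1 write [C1 write: invalidate none -> C1=M] -> [I,M,I,I] (invalidations this op: 0; running total: 0)
Op 2: C1 write [C1 write: already M (modified), no change] -> [I,M,I,I] (invalidations this op: 0; running total: 0)
Op 3: C3 read [C3 read from I: others=['C1=M'] -> C3=S, others downsized to S] -> [I,S,I,S] (invalidations this op: 0; running total: 0)
Op 4: C0 read [C0 read from I: others=['C1=S', 'C3=S'] -> C0=S, others downsized to S] -> [S,S,I,S] (invalidations this op: 0; running total: 0)
Op 5: C2 write [C2 write: invalidate ['C0=S', 'C1=S', 'C3=S'] -> C2=M] -> [I,I,M,I] (invalidations this op: 3; running total: 3)
Op 6: C0 write [C0 write: invalidate ['C2=M'] -> C0=M] -> [M,I,I,I] (invalidations this op: 1; running total: 4)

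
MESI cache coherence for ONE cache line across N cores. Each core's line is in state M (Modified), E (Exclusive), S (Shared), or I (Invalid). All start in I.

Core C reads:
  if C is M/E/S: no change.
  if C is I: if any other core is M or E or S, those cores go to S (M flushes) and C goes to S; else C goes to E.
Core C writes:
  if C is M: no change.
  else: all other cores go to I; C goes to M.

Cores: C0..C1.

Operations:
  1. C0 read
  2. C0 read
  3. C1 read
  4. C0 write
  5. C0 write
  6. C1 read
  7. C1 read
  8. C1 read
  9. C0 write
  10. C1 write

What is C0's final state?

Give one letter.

Answer: I

Derivation:
Op 1: C0 read [C0 read from I: no other sharers -> C0=E (exclusive)] -> [E,I]
Op 2: C0 read [C0 read: already in E, no change] -> [E,I]
Op 3: C1 read [C1 read from I: others=['C0=E'] -> C1=S, others downsized to S] -> [S,S]
Op 4: C0 write [C0 write: invalidate ['C1=S'] -> C0=M] -> [M,I]
Op 5: C0 write [C0 write: already M (modified), no change] -> [M,I]
Op 6: C1 read [C1 read from I: others=['C0=M'] -> C1=S, others downsized to S] -> [S,S]
Op 7: C1 read [C1 read: already in S, no change] -> [S,S]
Op 8: C1 read [C1 read: already in S, no change] -> [S,S]
Op 9: C0 write [C0 write: invalidate ['C1=S'] -> C0=M] -> [M,I]
Op 10: C1 write [C1 write: invalidate ['C0=M'] -> C1=M] -> [I,M]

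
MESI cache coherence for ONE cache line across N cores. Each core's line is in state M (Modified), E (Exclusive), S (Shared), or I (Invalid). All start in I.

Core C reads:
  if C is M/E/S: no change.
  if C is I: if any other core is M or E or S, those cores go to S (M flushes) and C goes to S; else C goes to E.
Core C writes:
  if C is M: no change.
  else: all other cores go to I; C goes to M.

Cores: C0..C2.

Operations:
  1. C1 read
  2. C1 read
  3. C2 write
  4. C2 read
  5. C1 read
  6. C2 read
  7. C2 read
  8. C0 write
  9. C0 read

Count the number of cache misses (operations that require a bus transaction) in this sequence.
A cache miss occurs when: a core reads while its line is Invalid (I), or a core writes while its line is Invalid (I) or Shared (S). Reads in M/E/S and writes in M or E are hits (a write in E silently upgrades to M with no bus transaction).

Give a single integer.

Answer: 4

Derivation:
Op 1: C1 read [C1 read from I: no other sharers -> C1=E (exclusive)] -> [I,E,I] [MISS #1: read from I]
Op 2: C1 read [C1 read: already in E, no change] -> [I,E,I] [hit: read from E]
Op 3: C2 write [C2 write: invalidate ['C1=E'] -> C2=M] -> [I,I,M] [MISS #2: write from I]
Op 4: C2 read [C2 read: already in M, no change] -> [I,I,M] [hit: read from M]
Op 5: C1 read [C1 read from I: others=['C2=M'] -> C1=S, others downsized to S] -> [I,S,S] [MISS #3: read from I]
Op 6: C2 read [C2 read: already in S, no change] -> [I,S,S] [hit: read from S]
Op 7: C2 read [C2 read: already in S, no change] -> [I,S,S] [hit: read from S]
Op 8: C0 write [C0 write: invalidate ['C1=S', 'C2=S'] -> C0=M] -> [M,I,I] [MISS #4: write from I]
Op 9: C0 read [C0 read: already in M, no change] -> [M,I,I] [hit: read from M]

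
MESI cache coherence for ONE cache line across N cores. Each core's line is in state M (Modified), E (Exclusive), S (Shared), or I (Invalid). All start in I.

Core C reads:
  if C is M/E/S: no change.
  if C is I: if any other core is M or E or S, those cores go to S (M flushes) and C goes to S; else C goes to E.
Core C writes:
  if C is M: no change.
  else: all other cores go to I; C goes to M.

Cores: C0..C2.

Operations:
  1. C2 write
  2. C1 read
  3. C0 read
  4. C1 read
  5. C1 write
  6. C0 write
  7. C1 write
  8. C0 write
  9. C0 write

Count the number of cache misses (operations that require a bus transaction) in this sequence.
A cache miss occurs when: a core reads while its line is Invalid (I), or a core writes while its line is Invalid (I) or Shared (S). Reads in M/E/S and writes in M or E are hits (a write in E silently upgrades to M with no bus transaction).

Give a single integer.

Op 1: C2 write [C2 write: invalidate none -> C2=M] -> [I,I,M] [MISS #1: write from I]
Op 2: C1 read [C1 read from I: others=['C2=M'] -> C1=S, others downsized to S] -> [I,S,S] [MISS #2: read from I]
Op 3: C0 read [C0 read from I: others=['C1=S', 'C2=S'] -> C0=S, others downsized to S] -> [S,S,S] [MISS #3: read from I]
Op 4: C1 read [C1 read: already in S, no change] -> [S,S,S] [hit: read from S]
Op 5: C1 write [C1 write: invalidate ['C0=S', 'C2=S'] -> C1=M] -> [I,M,I] [MISS #4: write from S]
Op 6: C0 write [C0 write: invalidate ['C1=M'] -> C0=M] -> [M,I,I] [MISS #5: write from I]
Op 7: C1 write [C1 write: invalidate ['C0=M'] -> C1=M] -> [I,M,I] [MISS #6: write from I]
Op 8: C0 write [C0 write: invalidate ['C1=M'] -> C0=M] -> [M,I,I] [MISS #7: write from I]
Op 9: C0 write [C0 write: already M (modified), no change] -> [M,I,I] [hit: write from M]

Answer: 7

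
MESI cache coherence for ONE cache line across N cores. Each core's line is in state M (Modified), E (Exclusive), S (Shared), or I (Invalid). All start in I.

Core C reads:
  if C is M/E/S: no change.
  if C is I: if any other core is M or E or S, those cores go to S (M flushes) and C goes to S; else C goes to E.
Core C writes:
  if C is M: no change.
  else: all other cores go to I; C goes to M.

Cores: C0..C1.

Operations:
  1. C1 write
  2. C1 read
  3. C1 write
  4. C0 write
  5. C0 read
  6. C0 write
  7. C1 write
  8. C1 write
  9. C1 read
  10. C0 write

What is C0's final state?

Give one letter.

Op 1: C1 write [C1 write: invalidate none -> C1=M] -> [I,M]
Op 2: C1 read [C1 read: already in M, no change] -> [I,M]
Op 3: C1 write [C1 write: already M (modified), no change] -> [I,M]
Op 4: C0 write [C0 write: invalidate ['C1=M'] -> C0=M] -> [M,I]
Op 5: C0 read [C0 read: already in M, no change] -> [M,I]
Op 6: C0 write [C0 write: already M (modified), no change] -> [M,I]
Op 7: C1 write [C1 write: invalidate ['C0=M'] -> C1=M] -> [I,M]
Op 8: C1 write [C1 write: already M (modified), no change] -> [I,M]
Op 9: C1 read [C1 read: already in M, no change] -> [I,M]
Op 10: C0 write [C0 write: invalidate ['C1=M'] -> C0=M] -> [M,I]

Answer: M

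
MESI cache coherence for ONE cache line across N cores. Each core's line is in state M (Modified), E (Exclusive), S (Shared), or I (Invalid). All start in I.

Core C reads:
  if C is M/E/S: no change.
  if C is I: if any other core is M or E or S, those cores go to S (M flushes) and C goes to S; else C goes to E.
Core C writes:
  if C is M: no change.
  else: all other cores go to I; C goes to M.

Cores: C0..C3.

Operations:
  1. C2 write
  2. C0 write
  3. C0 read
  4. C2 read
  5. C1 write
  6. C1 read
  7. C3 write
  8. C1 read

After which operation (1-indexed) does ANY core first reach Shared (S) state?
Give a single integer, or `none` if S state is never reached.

Answer: 4

Derivation:
Op 1: C2 write [C2 write: invalidate none -> C2=M] -> [I,I,M,I]
Op 2: C0 write [C0 write: invalidate ['C2=M'] -> C0=M] -> [M,I,I,I]
Op 3: C0 read [C0 read: already in M, no change] -> [M,I,I,I]
Op 4: C2 read [C2 read from I: others=['C0=M'] -> C2=S, others downsized to S] -> [S,I,S,I]
  -> First S state at op 4; remaining ops need not be traced.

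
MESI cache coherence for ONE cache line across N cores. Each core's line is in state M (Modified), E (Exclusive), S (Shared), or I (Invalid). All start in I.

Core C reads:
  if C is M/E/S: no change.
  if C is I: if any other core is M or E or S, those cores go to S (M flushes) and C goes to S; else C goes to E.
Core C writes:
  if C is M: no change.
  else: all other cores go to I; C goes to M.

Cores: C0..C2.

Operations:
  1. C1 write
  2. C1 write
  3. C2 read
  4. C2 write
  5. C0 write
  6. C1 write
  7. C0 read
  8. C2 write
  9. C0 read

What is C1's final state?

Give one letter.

Answer: I

Derivation:
Op 1: C1 write [C1 write: invalidate none -> C1=M] -> [I,M,I]
Op 2: C1 write [C1 write: already M (modified), no change] -> [I,M,I]
Op 3: C2 read [C2 read from I: others=['C1=M'] -> C2=S, others downsized to S] -> [I,S,S]
Op 4: C2 write [C2 write: invalidate ['C1=S'] -> C2=M] -> [I,I,M]
Op 5: C0 write [C0 write: invalidate ['C2=M'] -> C0=M] -> [M,I,I]
Op 6: C1 write [C1 write: invalidate ['C0=M'] -> C1=M] -> [I,M,I]
Op 7: C0 read [C0 read from I: others=['C1=M'] -> C0=S, others downsized to S] -> [S,S,I]
Op 8: C2 write [C2 write: invalidate ['C0=S', 'C1=S'] -> C2=M] -> [I,I,M]
Op 9: C0 read [C0 read from I: others=['C2=M'] -> C0=S, others downsized to S] -> [S,I,S]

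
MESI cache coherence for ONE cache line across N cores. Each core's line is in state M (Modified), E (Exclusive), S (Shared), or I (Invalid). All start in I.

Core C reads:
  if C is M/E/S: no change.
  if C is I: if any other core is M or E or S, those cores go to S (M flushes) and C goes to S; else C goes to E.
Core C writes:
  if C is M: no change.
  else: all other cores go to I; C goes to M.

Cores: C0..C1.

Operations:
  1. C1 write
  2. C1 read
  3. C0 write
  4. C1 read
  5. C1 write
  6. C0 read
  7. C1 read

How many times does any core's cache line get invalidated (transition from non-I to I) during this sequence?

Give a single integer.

Op 1: C1 write [C1 write: invalidate none -> C1=M] -> [I,M] (invalidations this op: 0; running total: 0)
Op 2: C1 read [C1 read: already in M, no change] -> [I,M] (invalidations this op: 0; running total: 0)
Op 3: C0 write [C0 write: invalidate ['C1=M'] -> C0=M] -> [M,I] (invalidations this op: 1; running total: 1)
Op 4: C1 read [C1 read from I: others=['C0=M'] -> C1=S, others downsized to S] -> [S,S] (invalidations this op: 0; running total: 1)
Op 5: C1 write [C1 write: invalidate ['C0=S'] -> C1=M] -> [I,M] (invalidations this op: 1; running total: 2)
Op 6: C0 read [C0 read from I: others=['C1=M'] -> C0=S, others downsized to S] -> [S,S] (invalidations this op: 0; running total: 2)
Op 7: C1 read [C1 read: already in S, no change] -> [S,S] (invalidations this op: 0; running total: 2)

Answer: 2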